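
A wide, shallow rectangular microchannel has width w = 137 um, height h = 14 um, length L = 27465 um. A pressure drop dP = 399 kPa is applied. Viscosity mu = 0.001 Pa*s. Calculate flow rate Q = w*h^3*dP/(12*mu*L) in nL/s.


Step 1: Convert all dimensions to SI (meters).
w = 137e-6 m, h = 14e-6 m, L = 27465e-6 m, dP = 399e3 Pa
Step 2: Q = w * h^3 * dP / (12 * mu * L)
Q = 137e-6 * (14e-6)^3 * 399e3 / (12 * 0.001 * 27465e-6) = 4.551104e-10 m^3/s
Step 3: Convert Q from m^3/s to nL/s (1 m^3 = 1e12 nL, so multiply by 1e12).
Q = 455.11 nL/s


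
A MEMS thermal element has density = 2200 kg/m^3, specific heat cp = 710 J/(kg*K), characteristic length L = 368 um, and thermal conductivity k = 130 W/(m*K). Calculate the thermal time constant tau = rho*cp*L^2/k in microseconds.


Step 1: Convert L to m: L = 368e-6 m
Step 2: L^2 = (368e-6)^2 = 1.35424e-07 m^2
Step 3: tau = 2200 * 710 * 1.35424e-07 / 130 = 1.62717145e-03 s
Step 4: Convert to microseconds (multiply by 1e6).
tau = 1627.171 us


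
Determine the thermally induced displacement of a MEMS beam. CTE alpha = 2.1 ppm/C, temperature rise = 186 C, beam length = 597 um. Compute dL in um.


Step 1: Convert CTE: alpha = 2.1 ppm/C = 2.1e-6 /C
Step 2: dL = 2.1e-6 * 186 * 597
dL = 0.2332 um


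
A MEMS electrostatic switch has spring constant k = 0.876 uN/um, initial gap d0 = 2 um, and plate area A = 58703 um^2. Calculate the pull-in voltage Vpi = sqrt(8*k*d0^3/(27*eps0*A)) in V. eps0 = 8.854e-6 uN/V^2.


Step 1: Compute numerator: 8 * k * d0^3 = 8 * 0.876 * 2^3 = 56.064
Step 2: Compute denominator: 27 * eps0 * A = 27 * 8.854e-6 * 58703 = 14.033422
Step 3: Vpi = sqrt(56.064 / 14.033422)
Vpi = 2.0 V


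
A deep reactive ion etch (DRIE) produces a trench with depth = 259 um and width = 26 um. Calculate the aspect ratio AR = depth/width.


Step 1: AR = depth / width
Step 2: AR = 259 / 26
AR = 10.0


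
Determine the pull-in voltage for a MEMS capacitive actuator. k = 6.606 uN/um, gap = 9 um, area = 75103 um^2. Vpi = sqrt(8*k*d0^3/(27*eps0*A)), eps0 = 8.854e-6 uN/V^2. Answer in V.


Step 1: Compute numerator: 8 * k * d0^3 = 8 * 6.606 * 9^3 = 38526.192
Step 2: Compute denominator: 27 * eps0 * A = 27 * 8.854e-6 * 75103 = 17.953973
Step 3: Vpi = sqrt(38526.192 / 17.953973)
Vpi = 46.32 V


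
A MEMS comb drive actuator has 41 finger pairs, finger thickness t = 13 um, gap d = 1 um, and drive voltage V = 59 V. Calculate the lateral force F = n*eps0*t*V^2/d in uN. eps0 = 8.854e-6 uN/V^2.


Step 1: Parameters: n=41, eps0=8.854e-6 uN/V^2, t=13 um, V=59 V, d=1 um
Step 2: V^2 = 3481
Step 3: F = 41 * 8.854e-6 * 13 * 3481 / 1
F = 16.427 uN


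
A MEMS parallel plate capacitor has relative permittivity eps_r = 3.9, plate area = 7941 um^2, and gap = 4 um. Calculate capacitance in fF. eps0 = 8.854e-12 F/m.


Step 1: Convert area to m^2: A = 7941e-12 m^2
Step 2: Convert gap to m: d = 4e-6 m
Step 3: C = eps0 * eps_r * A / d
C = 8.854e-12 * 3.9 * 7941e-12 / 4e-6
Step 4: Convert to fF (multiply by 1e15).
C = 68.55 fF


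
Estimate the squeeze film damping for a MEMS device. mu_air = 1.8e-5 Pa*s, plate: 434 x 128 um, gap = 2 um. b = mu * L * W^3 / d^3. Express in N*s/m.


Step 1: Convert to SI.
L = 434e-6 m, W = 128e-6 m, d = 2e-6 m
Step 2: W^3 = (128e-6)^3 = 2.10e-12 m^3
Step 3: d^3 = (2e-6)^3 = 8.00e-18 m^3
Step 4: b = 1.8e-5 * 434e-6 * 2.10e-12 / 8.00e-18
b = 2.05e-03 N*s/m


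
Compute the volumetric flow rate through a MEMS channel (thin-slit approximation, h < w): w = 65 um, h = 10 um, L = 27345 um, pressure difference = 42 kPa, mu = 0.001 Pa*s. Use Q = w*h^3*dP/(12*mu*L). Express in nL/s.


Step 1: Convert all dimensions to SI (meters).
w = 65e-6 m, h = 10e-6 m, L = 27345e-6 m, dP = 42e3 Pa
Step 2: Q = w * h^3 * dP / (12 * mu * L)
Q = 65e-6 * (10e-6)^3 * 42e3 / (12 * 0.001 * 27345e-6) = 8.3196e-12 m^3/s
Step 3: Convert Q from m^3/s to nL/s (1 m^3 = 1e12 nL, so multiply by 1e12).
Q = 8.32 nL/s


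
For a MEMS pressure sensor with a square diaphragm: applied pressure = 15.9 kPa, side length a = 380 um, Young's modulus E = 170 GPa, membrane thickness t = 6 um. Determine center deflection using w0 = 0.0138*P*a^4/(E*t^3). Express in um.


Step 1: Convert pressure to compatible units (E is in GPa, so P in GPa).
P = 15.9 kPa = 15.9e-6 GPa
Step 2: Compute numerator: 0.0138 * P * a^4.
a^4 = 380^4 = 20851360000
numerator = 0.0138 * 15.9e-6 * 20851360000 = 4.57521e+03
Step 3: Compute denominator: E * t^3 = 170 * 6^3 = 36720
Step 4: w0 = numerator / denominator = 4.57521e+03 / 36720 = 0.1246 um


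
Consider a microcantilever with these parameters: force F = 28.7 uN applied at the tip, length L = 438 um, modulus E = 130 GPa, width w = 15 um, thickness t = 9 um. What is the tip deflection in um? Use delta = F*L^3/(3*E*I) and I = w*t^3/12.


Step 1: Calculate the second moment of area.
I = w * t^3 / 12 = 15 * 9^3 / 12 = 911.25 um^4
Step 2: Convert E to consistent units (1 GPa = 1000 uN/um^2).
E = 130 GPa = 130000 uN/um^2
Step 3: Calculate tip deflection.
delta = F * L^3 / (3 * E * I)
delta = 28.7 * 438^3 / (3 * 130000 * 911.25)
delta = 6.7858 um


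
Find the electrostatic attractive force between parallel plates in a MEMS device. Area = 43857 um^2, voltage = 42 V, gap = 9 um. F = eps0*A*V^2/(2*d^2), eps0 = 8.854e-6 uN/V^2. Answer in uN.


Step 1: Identify parameters.
eps0 = 8.854e-6 uN/V^2, A = 43857 um^2, V = 42 V, d = 9 um
Step 2: Compute V^2 = 42^2 = 1764
Step 3: Compute d^2 = 9^2 = 81
Step 4: F = 0.5 * 8.854e-6 * 43857 * 1764 / 81
F = 4.228 uN


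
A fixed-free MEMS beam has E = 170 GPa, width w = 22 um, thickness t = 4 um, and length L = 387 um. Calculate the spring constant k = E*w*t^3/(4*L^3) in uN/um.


Step 1: Convert E to consistent units (1 GPa = 1000 uN/um^2).
E = 170 GPa = 170000 uN/um^2
Step 2: Compute t^3 = 4^3 = 64
Step 3: Compute L^3 = 387^3 = 57960603
Step 4: k = 170000 * 22 * 64 / (4 * 57960603)
k = 1.0324 uN/um


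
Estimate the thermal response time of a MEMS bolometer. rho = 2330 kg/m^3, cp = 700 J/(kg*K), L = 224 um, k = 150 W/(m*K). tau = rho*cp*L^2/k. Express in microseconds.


Step 1: Convert L to m: L = 224e-6 m
Step 2: L^2 = (224e-6)^2 = 5.0176e-08 m^2
Step 3: tau = 2330 * 700 * 5.0176e-08 / 150 = 5.455804e-04 s
Step 4: Convert to microseconds (multiply by 1e6).
tau = 545.58 us


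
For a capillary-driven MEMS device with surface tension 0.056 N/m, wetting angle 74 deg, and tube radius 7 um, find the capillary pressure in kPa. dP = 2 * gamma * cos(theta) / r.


Step 1: cos(74 deg) = 0.2756
Step 2: Convert r to m: r = 7e-6 m
Step 3: dP = 2 * 0.056 * 0.2756 / 7e-6 = 4409.6 Pa
Step 4: Convert Pa to kPa (divide by 1000).
dP = 4.41 kPa


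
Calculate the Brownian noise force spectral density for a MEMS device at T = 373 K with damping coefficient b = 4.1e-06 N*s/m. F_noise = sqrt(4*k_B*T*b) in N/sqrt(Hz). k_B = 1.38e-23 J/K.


Step 1: Compute 4 * k_B * T * b
= 4 * 1.38e-23 * 373 * 4.1e-06
= 8.4417e-26 N^2/Hz
Step 2: F_noise = sqrt(8.4417e-26)
F_noise = 2.91e-13 N/sqrt(Hz)


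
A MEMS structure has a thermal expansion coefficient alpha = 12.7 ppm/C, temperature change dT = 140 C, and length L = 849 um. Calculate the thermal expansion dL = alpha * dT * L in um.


Step 1: Convert CTE: alpha = 12.7 ppm/C = 12.7e-6 /C
Step 2: dL = 12.7e-6 * 140 * 849
dL = 1.5095 um


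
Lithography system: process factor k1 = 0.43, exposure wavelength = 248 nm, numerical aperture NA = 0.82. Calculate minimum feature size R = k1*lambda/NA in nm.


Step 1: Identify values: k1 = 0.43, lambda = 248 nm, NA = 0.82
Step 2: R = k1 * lambda / NA
R = 0.43 * 248 / 0.82
R = 130.0 nm


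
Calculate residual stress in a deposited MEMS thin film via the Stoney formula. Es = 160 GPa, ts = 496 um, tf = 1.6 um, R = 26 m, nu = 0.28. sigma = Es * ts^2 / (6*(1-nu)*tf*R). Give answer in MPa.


Step 1: Compute numerator: Es * ts^2 = 160 * 496^2 = 39362560 (GPa*um^2)
Step 2: Compute denominator (R in um): 6*(1-nu)*tf*R = 6*0.72*1.6*26e6 = 179712000.0 (um^2)
Step 3: sigma (GPa) = 39362560 / 179712000.0 = 2.19031e-01 GPa
Step 4: Convert to MPa (x1000): sigma = 219.0 MPa


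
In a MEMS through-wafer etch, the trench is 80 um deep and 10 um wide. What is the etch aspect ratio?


Step 1: AR = depth / width
Step 2: AR = 80 / 10
AR = 8.0


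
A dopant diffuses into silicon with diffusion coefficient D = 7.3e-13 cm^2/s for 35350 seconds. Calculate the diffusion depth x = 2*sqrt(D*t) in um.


Step 1: Compute D*t = 7.3e-13 * 35350 = 2.58055e-08 cm^2
Step 2: sqrt(D*t) = 1.60641e-04 cm
Step 3: x = 2 * 1.60641e-04 cm = 3.21282e-04 cm
Step 4: Convert to um (1 cm = 1e4 um): x = 3.213 um


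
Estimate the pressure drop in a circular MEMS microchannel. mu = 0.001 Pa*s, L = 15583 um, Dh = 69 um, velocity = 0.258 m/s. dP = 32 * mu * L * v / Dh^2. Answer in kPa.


Step 1: Convert to SI: L = 15583e-6 m, Dh = 69e-6 m
Step 2: dP = 32 * 0.001 * 15583e-6 * 0.258 / (69e-6)^2
Step 3: dP = 27022.32 Pa
Step 4: Convert to kPa: dP = 27.02 kPa


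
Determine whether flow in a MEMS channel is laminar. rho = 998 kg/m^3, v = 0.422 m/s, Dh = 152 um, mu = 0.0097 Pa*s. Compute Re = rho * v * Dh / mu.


Step 1: Convert Dh to meters: Dh = 152e-6 m
Step 2: Re = rho * v * Dh / mu
Re = 998 * 0.422 * 152e-6 / 0.0097
Re = 6.6
Since Re = 6.6 is below ~2300, the flow is laminar.


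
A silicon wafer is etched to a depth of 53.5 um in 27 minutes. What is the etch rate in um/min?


Step 1: Etch rate = depth / time
Step 2: rate = 53.5 / 27
rate = 1.981 um/min


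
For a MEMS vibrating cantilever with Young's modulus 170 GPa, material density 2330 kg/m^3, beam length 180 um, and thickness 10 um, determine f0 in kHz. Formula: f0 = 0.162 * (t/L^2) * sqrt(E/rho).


Step 1: Convert units to SI.
t_SI = 10e-6 m, L_SI = 180e-6 m
Step 2: Calculate sqrt(E/rho).
sqrt(170e9 / 2330) = 8541.74 m/s
Step 3: Compute f0.
f0 = 0.162 * 10e-6 / (180e-6)^2 * 8541.74 = 427087.0 Hz = 427.09 kHz


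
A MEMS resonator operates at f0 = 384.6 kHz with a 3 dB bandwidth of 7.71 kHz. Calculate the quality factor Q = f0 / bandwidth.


Step 1: Q = f0 / bandwidth
Step 2: Q = 384.6 / 7.71
Q = 49.9


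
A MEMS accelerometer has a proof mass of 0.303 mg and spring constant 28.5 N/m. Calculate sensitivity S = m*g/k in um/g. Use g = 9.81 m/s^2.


Step 1: Convert mass: m = 0.303 mg = 3.03e-07 kg
Step 2: S = m * g / k = 3.03e-07 * 9.81 / 28.5
Step 3: S = 1.04e-07 m/g
Step 4: Convert to um/g: S = 0.104 um/g


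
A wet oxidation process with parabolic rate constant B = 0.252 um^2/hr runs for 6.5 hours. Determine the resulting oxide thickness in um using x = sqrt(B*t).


Step 1: Compute B*t = 0.252 * 6.5 = 1.638
Step 2: x = sqrt(1.638)
x = 1.28 um


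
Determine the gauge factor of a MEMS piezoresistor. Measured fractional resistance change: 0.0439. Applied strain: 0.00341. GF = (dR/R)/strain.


Step 1: Identify values.
dR/R = 0.0439, strain = 0.00341
Step 2: GF = (dR/R) / strain = 0.0439 / 0.00341
GF = 12.9


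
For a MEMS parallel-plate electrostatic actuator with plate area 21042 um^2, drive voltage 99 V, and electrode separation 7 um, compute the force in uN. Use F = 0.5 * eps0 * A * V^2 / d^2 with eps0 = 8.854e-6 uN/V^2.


Step 1: Identify parameters.
eps0 = 8.854e-6 uN/V^2, A = 21042 um^2, V = 99 V, d = 7 um
Step 2: Compute V^2 = 99^2 = 9801
Step 3: Compute d^2 = 7^2 = 49
Step 4: F = 0.5 * 8.854e-6 * 21042 * 9801 / 49
F = 18.632 uN


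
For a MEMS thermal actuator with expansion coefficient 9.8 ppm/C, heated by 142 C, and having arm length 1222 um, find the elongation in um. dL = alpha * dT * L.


Step 1: Convert CTE: alpha = 9.8 ppm/C = 9.8e-6 /C
Step 2: dL = 9.8e-6 * 142 * 1222
dL = 1.7005 um


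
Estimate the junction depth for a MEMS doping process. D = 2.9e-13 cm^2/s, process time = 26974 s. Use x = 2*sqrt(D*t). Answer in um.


Step 1: Compute D*t = 2.9e-13 * 26974 = 7.82246e-09 cm^2
Step 2: sqrt(D*t) = 8.84447e-05 cm
Step 3: x = 2 * 8.84447e-05 cm = 1.768894e-04 cm
Step 4: Convert to um (1 cm = 1e4 um): x = 1.769 um


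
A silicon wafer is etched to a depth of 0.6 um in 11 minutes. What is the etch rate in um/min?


Step 1: Etch rate = depth / time
Step 2: rate = 0.6 / 11
rate = 0.055 um/min


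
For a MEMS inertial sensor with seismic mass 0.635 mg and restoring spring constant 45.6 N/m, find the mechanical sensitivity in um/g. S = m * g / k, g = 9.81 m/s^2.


Step 1: Convert mass: m = 0.635 mg = 6.35e-07 kg
Step 2: S = m * g / k = 6.35e-07 * 9.81 / 45.6
Step 3: S = 1.37e-07 m/g
Step 4: Convert to um/g: S = 0.137 um/g


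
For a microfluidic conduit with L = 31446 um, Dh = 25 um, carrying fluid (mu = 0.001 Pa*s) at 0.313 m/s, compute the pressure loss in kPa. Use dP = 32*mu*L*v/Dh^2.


Step 1: Convert to SI: L = 31446e-6 m, Dh = 25e-6 m
Step 2: dP = 32 * 0.001 * 31446e-6 * 0.313 / (25e-6)^2
Step 3: dP = 503941.02 Pa
Step 4: Convert to kPa: dP = 503.94 kPa


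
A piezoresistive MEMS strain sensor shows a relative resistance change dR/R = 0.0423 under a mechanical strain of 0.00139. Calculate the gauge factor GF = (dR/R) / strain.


Step 1: Identify values.
dR/R = 0.0423, strain = 0.00139
Step 2: GF = (dR/R) / strain = 0.0423 / 0.00139
GF = 30.4


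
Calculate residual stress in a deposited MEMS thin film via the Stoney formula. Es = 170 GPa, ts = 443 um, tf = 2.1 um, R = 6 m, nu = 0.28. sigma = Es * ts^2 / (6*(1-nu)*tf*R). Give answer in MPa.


Step 1: Compute numerator: Es * ts^2 = 170 * 443^2 = 33362330 (GPa*um^2)
Step 2: Compute denominator (R in um): 6*(1-nu)*tf*R = 6*0.72*2.1*6e6 = 54432000.0 (um^2)
Step 3: sigma (GPa) = 33362330 / 54432000.0 = 6.12918e-01 GPa
Step 4: Convert to MPa (x1000): sigma = 612.9 MPa


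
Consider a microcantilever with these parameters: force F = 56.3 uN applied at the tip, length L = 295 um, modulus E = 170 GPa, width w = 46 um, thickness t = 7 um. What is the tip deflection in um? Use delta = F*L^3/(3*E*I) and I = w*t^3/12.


Step 1: Calculate the second moment of area.
I = w * t^3 / 12 = 46 * 7^3 / 12 = 1314.8333 um^4
Step 2: Convert E to consistent units (1 GPa = 1000 uN/um^2).
E = 170 GPa = 170000 uN/um^2
Step 3: Calculate tip deflection.
delta = F * L^3 / (3 * E * I)
delta = 56.3 * 295^3 / (3 * 170000 * 1314.8333)
delta = 2.1554 um


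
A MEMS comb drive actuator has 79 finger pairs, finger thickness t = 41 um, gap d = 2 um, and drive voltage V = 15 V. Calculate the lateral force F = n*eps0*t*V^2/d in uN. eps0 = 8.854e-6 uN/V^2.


Step 1: Parameters: n=79, eps0=8.854e-6 uN/V^2, t=41 um, V=15 V, d=2 um
Step 2: V^2 = 225
Step 3: F = 79 * 8.854e-6 * 41 * 225 / 2
F = 3.226 uN


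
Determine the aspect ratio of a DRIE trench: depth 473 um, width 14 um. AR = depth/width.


Step 1: AR = depth / width
Step 2: AR = 473 / 14
AR = 33.8


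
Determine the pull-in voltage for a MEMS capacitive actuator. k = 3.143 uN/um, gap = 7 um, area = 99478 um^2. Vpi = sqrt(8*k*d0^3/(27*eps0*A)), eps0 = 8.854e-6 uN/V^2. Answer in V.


Step 1: Compute numerator: 8 * k * d0^3 = 8 * 3.143 * 7^3 = 8624.392
Step 2: Compute denominator: 27 * eps0 * A = 27 * 8.854e-6 * 99478 = 23.781012
Step 3: Vpi = sqrt(8624.392 / 23.781012)
Vpi = 19.04 V


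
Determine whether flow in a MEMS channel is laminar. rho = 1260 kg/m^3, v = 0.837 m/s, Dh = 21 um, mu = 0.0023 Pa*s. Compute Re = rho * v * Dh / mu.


Step 1: Convert Dh to meters: Dh = 21e-6 m
Step 2: Re = rho * v * Dh / mu
Re = 1260 * 0.837 * 21e-6 / 0.0023
Re = 9.629
Since Re = 9.629 is below ~2300, the flow is laminar.


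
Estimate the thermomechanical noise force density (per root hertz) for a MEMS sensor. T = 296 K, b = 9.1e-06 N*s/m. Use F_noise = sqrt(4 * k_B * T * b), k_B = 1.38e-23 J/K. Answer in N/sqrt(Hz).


Step 1: Compute 4 * k_B * T * b
= 4 * 1.38e-23 * 296 * 9.1e-06
= 1.4869e-25 N^2/Hz
Step 2: F_noise = sqrt(1.4869e-25)
F_noise = 3.86e-13 N/sqrt(Hz)


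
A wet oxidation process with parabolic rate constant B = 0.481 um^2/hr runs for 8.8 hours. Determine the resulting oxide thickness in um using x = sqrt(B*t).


Step 1: Compute B*t = 0.481 * 8.8 = 4.2328
Step 2: x = sqrt(4.2328)
x = 2.057 um


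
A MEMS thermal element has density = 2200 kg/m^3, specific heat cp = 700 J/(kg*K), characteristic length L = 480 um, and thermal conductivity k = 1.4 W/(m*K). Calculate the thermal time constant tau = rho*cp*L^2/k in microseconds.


Step 1: Convert L to m: L = 480e-6 m
Step 2: L^2 = (480e-6)^2 = 2.304e-07 m^2
Step 3: tau = 2200 * 700 * 2.304e-07 / 1.4 = 2.5344e-01 s
Step 4: Convert to microseconds (multiply by 1e6).
tau = 253440.0 us


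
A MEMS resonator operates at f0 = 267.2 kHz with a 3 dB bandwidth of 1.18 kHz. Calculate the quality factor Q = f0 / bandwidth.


Step 1: Q = f0 / bandwidth
Step 2: Q = 267.2 / 1.18
Q = 226.4


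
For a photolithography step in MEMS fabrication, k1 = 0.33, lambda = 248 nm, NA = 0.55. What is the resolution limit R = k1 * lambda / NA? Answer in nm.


Step 1: Identify values: k1 = 0.33, lambda = 248 nm, NA = 0.55
Step 2: R = k1 * lambda / NA
R = 0.33 * 248 / 0.55
R = 148.8 nm


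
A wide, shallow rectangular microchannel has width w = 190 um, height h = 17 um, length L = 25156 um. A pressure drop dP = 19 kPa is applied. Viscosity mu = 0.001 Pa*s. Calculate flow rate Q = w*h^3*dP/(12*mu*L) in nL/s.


Step 1: Convert all dimensions to SI (meters).
w = 190e-6 m, h = 17e-6 m, L = 25156e-6 m, dP = 19e3 Pa
Step 2: Q = w * h^3 * dP / (12 * mu * L)
Q = 190e-6 * (17e-6)^3 * 19e3 / (12 * 0.001 * 25156e-6) = 5.875315e-11 m^3/s
Step 3: Convert Q from m^3/s to nL/s (1 m^3 = 1e12 nL, so multiply by 1e12).
Q = 58.753 nL/s


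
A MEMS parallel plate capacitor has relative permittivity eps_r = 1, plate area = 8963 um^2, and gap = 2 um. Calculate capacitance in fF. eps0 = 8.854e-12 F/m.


Step 1: Convert area to m^2: A = 8963e-12 m^2
Step 2: Convert gap to m: d = 2e-6 m
Step 3: C = eps0 * eps_r * A / d
C = 8.854e-12 * 1 * 8963e-12 / 2e-6
Step 4: Convert to fF (multiply by 1e15).
C = 39.68 fF


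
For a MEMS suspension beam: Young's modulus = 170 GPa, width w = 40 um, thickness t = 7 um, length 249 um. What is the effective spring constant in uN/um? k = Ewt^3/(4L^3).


Step 1: Convert E to consistent units (1 GPa = 1000 uN/um^2).
E = 170 GPa = 170000 uN/um^2
Step 2: Compute t^3 = 7^3 = 343
Step 3: Compute L^3 = 249^3 = 15438249
Step 4: k = 170000 * 40 * 343 / (4 * 15438249)
k = 37.7698 uN/um


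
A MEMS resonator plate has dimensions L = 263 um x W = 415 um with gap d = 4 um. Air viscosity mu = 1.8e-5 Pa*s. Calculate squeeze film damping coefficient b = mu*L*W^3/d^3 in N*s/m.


Step 1: Convert to SI.
L = 263e-6 m, W = 415e-6 m, d = 4e-6 m
Step 2: W^3 = (415e-6)^3 = 7.15e-11 m^3
Step 3: d^3 = (4e-6)^3 = 6.40e-17 m^3
Step 4: b = 1.8e-5 * 263e-6 * 7.15e-11 / 6.40e-17
b = 5.29e-03 N*s/m


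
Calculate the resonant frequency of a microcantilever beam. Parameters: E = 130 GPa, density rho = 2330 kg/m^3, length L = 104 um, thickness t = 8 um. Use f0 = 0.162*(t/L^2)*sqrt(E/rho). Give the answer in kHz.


Step 1: Convert units to SI.
t_SI = 8e-6 m, L_SI = 104e-6 m
Step 2: Calculate sqrt(E/rho).
sqrt(130e9 / 2330) = 7469.54 m/s
Step 3: Compute f0.
f0 = 0.162 * 8e-6 / (104e-6)^2 * 7469.54 = 895018.8 Hz = 895.02 kHz


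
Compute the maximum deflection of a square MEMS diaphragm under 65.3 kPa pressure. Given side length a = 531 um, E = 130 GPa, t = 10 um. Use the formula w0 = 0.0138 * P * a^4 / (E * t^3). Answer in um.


Step 1: Convert pressure to compatible units (E is in GPa, so P in GPa).
P = 65.3 kPa = 65.3e-6 GPa
Step 2: Compute numerator: 0.0138 * P * a^4.
a^4 = 531^4 = 79502005521
numerator = 0.0138 * 65.3e-6 * 79502005521 = 7.16424e+04
Step 3: Compute denominator: E * t^3 = 130 * 10^3 = 130000
Step 4: w0 = numerator / denominator = 7.16424e+04 / 130000 = 0.5511 um


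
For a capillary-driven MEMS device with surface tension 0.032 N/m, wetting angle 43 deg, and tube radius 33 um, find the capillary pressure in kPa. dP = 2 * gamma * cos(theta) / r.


Step 1: cos(43 deg) = 0.7314
Step 2: Convert r to m: r = 33e-6 m
Step 3: dP = 2 * 0.032 * 0.7314 / 33e-6 = 1418.5 Pa
Step 4: Convert Pa to kPa (divide by 1000).
dP = 1.42 kPa


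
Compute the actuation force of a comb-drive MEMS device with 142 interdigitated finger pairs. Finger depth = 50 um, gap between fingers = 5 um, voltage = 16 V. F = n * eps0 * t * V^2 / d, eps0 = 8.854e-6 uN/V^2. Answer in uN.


Step 1: Parameters: n=142, eps0=8.854e-6 uN/V^2, t=50 um, V=16 V, d=5 um
Step 2: V^2 = 256
Step 3: F = 142 * 8.854e-6 * 50 * 256 / 5
F = 3.219 uN


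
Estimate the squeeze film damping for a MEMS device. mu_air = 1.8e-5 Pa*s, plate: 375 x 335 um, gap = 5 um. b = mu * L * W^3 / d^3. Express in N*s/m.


Step 1: Convert to SI.
L = 375e-6 m, W = 335e-6 m, d = 5e-6 m
Step 2: W^3 = (335e-6)^3 = 3.76e-11 m^3
Step 3: d^3 = (5e-6)^3 = 1.25e-16 m^3
Step 4: b = 1.8e-5 * 375e-6 * 3.76e-11 / 1.25e-16
b = 2.03e-03 N*s/m


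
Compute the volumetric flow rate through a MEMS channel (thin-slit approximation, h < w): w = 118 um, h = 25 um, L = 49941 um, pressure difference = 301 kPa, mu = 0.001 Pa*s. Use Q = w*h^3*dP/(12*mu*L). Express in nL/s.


Step 1: Convert all dimensions to SI (meters).
w = 118e-6 m, h = 25e-6 m, L = 49941e-6 m, dP = 301e3 Pa
Step 2: Q = w * h^3 * dP / (12 * mu * L)
Q = 118e-6 * (25e-6)^3 * 301e3 / (12 * 0.001 * 49941e-6) = 9.2604064e-10 m^3/s
Step 3: Convert Q from m^3/s to nL/s (1 m^3 = 1e12 nL, so multiply by 1e12).
Q = 926.041 nL/s


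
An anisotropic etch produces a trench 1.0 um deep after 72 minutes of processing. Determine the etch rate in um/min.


Step 1: Etch rate = depth / time
Step 2: rate = 1.0 / 72
rate = 0.014 um/min


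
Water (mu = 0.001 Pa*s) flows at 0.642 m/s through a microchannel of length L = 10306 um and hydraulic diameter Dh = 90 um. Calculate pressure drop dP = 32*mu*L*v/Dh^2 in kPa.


Step 1: Convert to SI: L = 10306e-6 m, Dh = 90e-6 m
Step 2: dP = 32 * 0.001 * 10306e-6 * 0.642 / (90e-6)^2
Step 3: dP = 26139.07 Pa
Step 4: Convert to kPa: dP = 26.14 kPa


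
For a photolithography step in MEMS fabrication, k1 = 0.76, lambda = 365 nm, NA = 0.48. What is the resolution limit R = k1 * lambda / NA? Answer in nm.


Step 1: Identify values: k1 = 0.76, lambda = 365 nm, NA = 0.48
Step 2: R = k1 * lambda / NA
R = 0.76 * 365 / 0.48
R = 577.9 nm


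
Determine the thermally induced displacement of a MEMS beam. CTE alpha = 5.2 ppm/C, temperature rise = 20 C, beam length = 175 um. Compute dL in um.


Step 1: Convert CTE: alpha = 5.2 ppm/C = 5.2e-6 /C
Step 2: dL = 5.2e-6 * 20 * 175
dL = 0.0182 um


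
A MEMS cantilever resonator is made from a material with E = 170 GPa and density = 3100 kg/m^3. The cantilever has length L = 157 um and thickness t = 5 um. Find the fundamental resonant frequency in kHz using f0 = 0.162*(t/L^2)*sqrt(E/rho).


Step 1: Convert units to SI.
t_SI = 5e-6 m, L_SI = 157e-6 m
Step 2: Calculate sqrt(E/rho).
sqrt(170e9 / 3100) = 7405.32 m/s
Step 3: Compute f0.
f0 = 0.162 * 5e-6 / (157e-6)^2 * 7405.32 = 243349.0 Hz = 243.35 kHz


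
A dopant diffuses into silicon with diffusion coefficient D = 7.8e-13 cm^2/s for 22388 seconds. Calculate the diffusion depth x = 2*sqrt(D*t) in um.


Step 1: Compute D*t = 7.8e-13 * 22388 = 1.746264e-08 cm^2
Step 2: sqrt(D*t) = 1.32146e-04 cm
Step 3: x = 2 * 1.32146e-04 cm = 2.64292e-04 cm
Step 4: Convert to um (1 cm = 1e4 um): x = 2.643 um


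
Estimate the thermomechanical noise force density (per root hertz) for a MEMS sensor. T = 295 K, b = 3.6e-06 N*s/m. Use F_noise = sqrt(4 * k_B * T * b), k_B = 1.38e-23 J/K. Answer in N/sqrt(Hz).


Step 1: Compute 4 * k_B * T * b
= 4 * 1.38e-23 * 295 * 3.6e-06
= 5.8622e-26 N^2/Hz
Step 2: F_noise = sqrt(5.8622e-26)
F_noise = 2.42e-13 N/sqrt(Hz)


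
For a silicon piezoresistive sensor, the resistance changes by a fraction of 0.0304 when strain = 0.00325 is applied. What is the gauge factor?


Step 1: Identify values.
dR/R = 0.0304, strain = 0.00325
Step 2: GF = (dR/R) / strain = 0.0304 / 0.00325
GF = 9.4


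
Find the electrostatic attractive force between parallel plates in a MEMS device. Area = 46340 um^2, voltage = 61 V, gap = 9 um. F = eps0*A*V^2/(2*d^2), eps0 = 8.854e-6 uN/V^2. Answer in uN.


Step 1: Identify parameters.
eps0 = 8.854e-6 uN/V^2, A = 46340 um^2, V = 61 V, d = 9 um
Step 2: Compute V^2 = 61^2 = 3721
Step 3: Compute d^2 = 9^2 = 81
Step 4: F = 0.5 * 8.854e-6 * 46340 * 3721 / 81
F = 9.424 uN


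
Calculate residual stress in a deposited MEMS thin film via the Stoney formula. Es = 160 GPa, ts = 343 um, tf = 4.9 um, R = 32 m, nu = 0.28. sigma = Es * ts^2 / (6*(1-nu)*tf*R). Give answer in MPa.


Step 1: Compute numerator: Es * ts^2 = 160 * 343^2 = 18823840 (GPa*um^2)
Step 2: Compute denominator (R in um): 6*(1-nu)*tf*R = 6*0.72*4.9*32e6 = 677376000.0 (um^2)
Step 3: sigma (GPa) = 18823840 / 677376000.0 = 2.7789e-02 GPa
Step 4: Convert to MPa (x1000): sigma = 27.8 MPa


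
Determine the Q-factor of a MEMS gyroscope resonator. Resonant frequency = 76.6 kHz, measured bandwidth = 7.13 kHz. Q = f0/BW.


Step 1: Q = f0 / bandwidth
Step 2: Q = 76.6 / 7.13
Q = 10.7


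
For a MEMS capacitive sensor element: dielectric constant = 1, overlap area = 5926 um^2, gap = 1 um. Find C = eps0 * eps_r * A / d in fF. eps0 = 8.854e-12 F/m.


Step 1: Convert area to m^2: A = 5926e-12 m^2
Step 2: Convert gap to m: d = 1e-6 m
Step 3: C = eps0 * eps_r * A / d
C = 8.854e-12 * 1 * 5926e-12 / 1e-6
Step 4: Convert to fF (multiply by 1e15).
C = 52.47 fF


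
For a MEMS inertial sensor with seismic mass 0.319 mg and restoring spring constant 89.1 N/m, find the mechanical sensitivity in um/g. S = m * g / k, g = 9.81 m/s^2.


Step 1: Convert mass: m = 0.319 mg = 3.19e-07 kg
Step 2: S = m * g / k = 3.19e-07 * 9.81 / 89.1
Step 3: S = 3.51e-08 m/g
Step 4: Convert to um/g: S = 0.035 um/g


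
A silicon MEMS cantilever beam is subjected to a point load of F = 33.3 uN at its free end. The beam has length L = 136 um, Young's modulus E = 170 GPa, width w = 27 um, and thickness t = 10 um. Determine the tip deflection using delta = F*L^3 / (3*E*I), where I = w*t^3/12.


Step 1: Calculate the second moment of area.
I = w * t^3 / 12 = 27 * 10^3 / 12 = 2250.0 um^4
Step 2: Convert E to consistent units (1 GPa = 1000 uN/um^2).
E = 170 GPa = 170000 uN/um^2
Step 3: Calculate tip deflection.
delta = F * L^3 / (3 * E * I)
delta = 33.3 * 136^3 / (3 * 170000 * 2250.0)
delta = 0.073 um


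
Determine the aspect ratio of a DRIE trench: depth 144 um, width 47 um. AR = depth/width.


Step 1: AR = depth / width
Step 2: AR = 144 / 47
AR = 3.1


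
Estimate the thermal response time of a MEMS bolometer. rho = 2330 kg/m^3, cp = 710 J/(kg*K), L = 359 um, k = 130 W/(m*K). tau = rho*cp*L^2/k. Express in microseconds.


Step 1: Convert L to m: L = 359e-6 m
Step 2: L^2 = (359e-6)^2 = 1.28881e-07 m^2
Step 3: tau = 2330 * 710 * 1.28881e-07 / 130 = 1.6400603e-03 s
Step 4: Convert to microseconds (multiply by 1e6).
tau = 1640.06 us


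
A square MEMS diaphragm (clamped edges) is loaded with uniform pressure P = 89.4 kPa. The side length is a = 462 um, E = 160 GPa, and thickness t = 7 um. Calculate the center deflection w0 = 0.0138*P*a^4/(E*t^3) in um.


Step 1: Convert pressure to compatible units (E is in GPa, so P in GPa).
P = 89.4 kPa = 89.4e-6 GPa
Step 2: Compute numerator: 0.0138 * P * a^4.
a^4 = 462^4 = 45558341136
numerator = 0.0138 * 89.4e-6 * 45558341136 = 5.620624e+04
Step 3: Compute denominator: E * t^3 = 160 * 7^3 = 54880
Step 4: w0 = numerator / denominator = 5.620624e+04 / 54880 = 1.0242 um


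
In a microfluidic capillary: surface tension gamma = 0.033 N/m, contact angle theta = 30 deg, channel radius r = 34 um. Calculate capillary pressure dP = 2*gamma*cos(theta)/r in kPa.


Step 1: cos(30 deg) = 0.866
Step 2: Convert r to m: r = 34e-6 m
Step 3: dP = 2 * 0.033 * 0.866 / 34e-6 = 1681.1 Pa
Step 4: Convert Pa to kPa (divide by 1000).
dP = 1.68 kPa


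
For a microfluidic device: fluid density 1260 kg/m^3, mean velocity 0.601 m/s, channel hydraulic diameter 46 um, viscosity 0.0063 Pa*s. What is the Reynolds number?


Step 1: Convert Dh to meters: Dh = 46e-6 m
Step 2: Re = rho * v * Dh / mu
Re = 1260 * 0.601 * 46e-6 / 0.0063
Re = 5.529


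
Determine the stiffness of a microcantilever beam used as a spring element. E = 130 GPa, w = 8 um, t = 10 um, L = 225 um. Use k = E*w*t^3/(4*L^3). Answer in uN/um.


Step 1: Convert E to consistent units (1 GPa = 1000 uN/um^2).
E = 130 GPa = 130000 uN/um^2
Step 2: Compute t^3 = 10^3 = 1000
Step 3: Compute L^3 = 225^3 = 11390625
Step 4: k = 130000 * 8 * 1000 / (4 * 11390625)
k = 22.8258 uN/um


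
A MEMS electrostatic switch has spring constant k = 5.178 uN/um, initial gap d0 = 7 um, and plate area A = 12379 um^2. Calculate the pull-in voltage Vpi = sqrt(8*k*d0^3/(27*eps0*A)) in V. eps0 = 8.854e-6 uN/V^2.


Step 1: Compute numerator: 8 * k * d0^3 = 8 * 5.178 * 7^3 = 14208.432
Step 2: Compute denominator: 27 * eps0 * A = 27 * 8.854e-6 * 12379 = 2.959299
Step 3: Vpi = sqrt(14208.432 / 2.959299)
Vpi = 69.29 V


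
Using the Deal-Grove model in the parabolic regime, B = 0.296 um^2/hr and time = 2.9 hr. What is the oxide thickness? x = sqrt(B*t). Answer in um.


Step 1: Compute B*t = 0.296 * 2.9 = 0.8584
Step 2: x = sqrt(0.8584)
x = 0.926 um


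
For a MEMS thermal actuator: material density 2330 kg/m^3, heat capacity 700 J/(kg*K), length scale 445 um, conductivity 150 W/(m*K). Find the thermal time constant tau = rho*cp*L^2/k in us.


Step 1: Convert L to m: L = 445e-6 m
Step 2: L^2 = (445e-6)^2 = 1.98025e-07 m^2
Step 3: tau = 2330 * 700 * 1.98025e-07 / 150 = 2.15319183e-03 s
Step 4: Convert to microseconds (multiply by 1e6).
tau = 2153.192 us


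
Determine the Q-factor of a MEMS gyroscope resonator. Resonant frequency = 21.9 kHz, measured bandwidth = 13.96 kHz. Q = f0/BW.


Step 1: Q = f0 / bandwidth
Step 2: Q = 21.9 / 13.96
Q = 1.6


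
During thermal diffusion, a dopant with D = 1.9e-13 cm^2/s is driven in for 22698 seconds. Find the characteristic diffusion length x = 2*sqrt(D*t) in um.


Step 1: Compute D*t = 1.9e-13 * 22698 = 4.31262e-09 cm^2
Step 2: sqrt(D*t) = 6.56705e-05 cm
Step 3: x = 2 * 6.56705e-05 cm = 1.31341e-04 cm
Step 4: Convert to um (1 cm = 1e4 um): x = 1.313 um


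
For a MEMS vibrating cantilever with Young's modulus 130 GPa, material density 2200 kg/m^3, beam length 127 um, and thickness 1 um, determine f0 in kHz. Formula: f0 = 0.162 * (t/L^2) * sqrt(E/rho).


Step 1: Convert units to SI.
t_SI = 1e-6 m, L_SI = 127e-6 m
Step 2: Calculate sqrt(E/rho).
sqrt(130e9 / 2200) = 7687.06 m/s
Step 3: Compute f0.
f0 = 0.162 * 1e-6 / (127e-6)^2 * 7687.06 = 77209.0 Hz = 77.21 kHz


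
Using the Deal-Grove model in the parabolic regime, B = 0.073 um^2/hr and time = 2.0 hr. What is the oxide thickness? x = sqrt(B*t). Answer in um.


Step 1: Compute B*t = 0.073 * 2.0 = 0.146
Step 2: x = sqrt(0.146)
x = 0.382 um


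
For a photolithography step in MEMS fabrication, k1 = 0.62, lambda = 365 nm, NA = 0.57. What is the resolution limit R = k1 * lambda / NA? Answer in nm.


Step 1: Identify values: k1 = 0.62, lambda = 365 nm, NA = 0.57
Step 2: R = k1 * lambda / NA
R = 0.62 * 365 / 0.57
R = 397.0 nm


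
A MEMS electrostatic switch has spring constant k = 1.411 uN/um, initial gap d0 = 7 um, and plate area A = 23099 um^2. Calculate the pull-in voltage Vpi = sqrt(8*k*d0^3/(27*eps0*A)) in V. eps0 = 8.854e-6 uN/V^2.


Step 1: Compute numerator: 8 * k * d0^3 = 8 * 1.411 * 7^3 = 3871.784
Step 2: Compute denominator: 27 * eps0 * A = 27 * 8.854e-6 * 23099 = 5.522001
Step 3: Vpi = sqrt(3871.784 / 5.522001)
Vpi = 26.48 V


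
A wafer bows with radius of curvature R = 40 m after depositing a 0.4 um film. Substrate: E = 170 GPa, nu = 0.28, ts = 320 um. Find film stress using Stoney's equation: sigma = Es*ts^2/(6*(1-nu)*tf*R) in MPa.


Step 1: Compute numerator: Es * ts^2 = 170 * 320^2 = 17408000 (GPa*um^2)
Step 2: Compute denominator (R in um): 6*(1-nu)*tf*R = 6*0.72*0.4*40e6 = 69120000.0 (um^2)
Step 3: sigma (GPa) = 17408000 / 69120000.0 = 2.51852e-01 GPa
Step 4: Convert to MPa (x1000): sigma = 251.9 MPa


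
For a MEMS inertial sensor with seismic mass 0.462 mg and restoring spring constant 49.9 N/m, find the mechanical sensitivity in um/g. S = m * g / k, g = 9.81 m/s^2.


Step 1: Convert mass: m = 0.462 mg = 4.62e-07 kg
Step 2: S = m * g / k = 4.62e-07 * 9.81 / 49.9
Step 3: S = 9.08e-08 m/g
Step 4: Convert to um/g: S = 0.091 um/g


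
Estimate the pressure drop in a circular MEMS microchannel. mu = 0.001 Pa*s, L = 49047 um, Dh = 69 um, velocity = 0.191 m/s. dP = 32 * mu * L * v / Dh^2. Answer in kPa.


Step 1: Convert to SI: L = 49047e-6 m, Dh = 69e-6 m
Step 2: dP = 32 * 0.001 * 49047e-6 * 0.191 / (69e-6)^2
Step 3: dP = 62964.77 Pa
Step 4: Convert to kPa: dP = 62.96 kPa


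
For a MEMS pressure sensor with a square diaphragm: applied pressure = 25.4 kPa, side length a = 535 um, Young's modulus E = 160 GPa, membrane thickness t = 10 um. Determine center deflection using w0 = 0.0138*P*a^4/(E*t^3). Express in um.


Step 1: Convert pressure to compatible units (E is in GPa, so P in GPa).
P = 25.4 kPa = 25.4e-6 GPa
Step 2: Compute numerator: 0.0138 * P * a^4.
a^4 = 535^4 = 81924750625
numerator = 0.0138 * 25.4e-6 * 81924750625 = 2.87163e+04
Step 3: Compute denominator: E * t^3 = 160 * 10^3 = 160000
Step 4: w0 = numerator / denominator = 2.87163e+04 / 160000 = 0.1795 um


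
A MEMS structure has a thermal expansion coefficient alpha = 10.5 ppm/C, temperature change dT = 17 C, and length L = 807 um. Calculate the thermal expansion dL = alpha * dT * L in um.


Step 1: Convert CTE: alpha = 10.5 ppm/C = 10.5e-6 /C
Step 2: dL = 10.5e-6 * 17 * 807
dL = 0.144 um


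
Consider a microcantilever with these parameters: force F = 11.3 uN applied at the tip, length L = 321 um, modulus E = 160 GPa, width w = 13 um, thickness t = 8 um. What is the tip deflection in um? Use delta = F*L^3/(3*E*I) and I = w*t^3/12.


Step 1: Calculate the second moment of area.
I = w * t^3 / 12 = 13 * 8^3 / 12 = 554.6667 um^4
Step 2: Convert E to consistent units (1 GPa = 1000 uN/um^2).
E = 160 GPa = 160000 uN/um^2
Step 3: Calculate tip deflection.
delta = F * L^3 / (3 * E * I)
delta = 11.3 * 321^3 / (3 * 160000 * 554.6667)
delta = 1.4038 um


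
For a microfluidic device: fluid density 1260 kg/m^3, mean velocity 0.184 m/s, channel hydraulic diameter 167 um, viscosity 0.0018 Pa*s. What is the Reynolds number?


Step 1: Convert Dh to meters: Dh = 167e-6 m
Step 2: Re = rho * v * Dh / mu
Re = 1260 * 0.184 * 167e-6 / 0.0018
Re = 21.51


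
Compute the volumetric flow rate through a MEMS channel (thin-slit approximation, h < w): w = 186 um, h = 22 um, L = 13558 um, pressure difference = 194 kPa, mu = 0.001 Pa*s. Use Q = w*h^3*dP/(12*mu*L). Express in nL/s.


Step 1: Convert all dimensions to SI (meters).
w = 186e-6 m, h = 22e-6 m, L = 13558e-6 m, dP = 194e3 Pa
Step 2: Q = w * h^3 * dP / (12 * mu * L)
Q = 186e-6 * (22e-6)^3 * 194e3 / (12 * 0.001 * 13558e-6) = 2.36159729e-09 m^3/s
Step 3: Convert Q from m^3/s to nL/s (1 m^3 = 1e12 nL, so multiply by 1e12).
Q = 2361.597 nL/s


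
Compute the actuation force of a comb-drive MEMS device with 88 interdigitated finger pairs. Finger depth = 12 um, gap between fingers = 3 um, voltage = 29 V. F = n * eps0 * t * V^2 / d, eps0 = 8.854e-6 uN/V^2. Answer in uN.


Step 1: Parameters: n=88, eps0=8.854e-6 uN/V^2, t=12 um, V=29 V, d=3 um
Step 2: V^2 = 841
Step 3: F = 88 * 8.854e-6 * 12 * 841 / 3
F = 2.621 uN


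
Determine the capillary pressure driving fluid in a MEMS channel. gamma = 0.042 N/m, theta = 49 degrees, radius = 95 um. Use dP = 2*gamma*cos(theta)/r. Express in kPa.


Step 1: cos(49 deg) = 0.6561
Step 2: Convert r to m: r = 95e-6 m
Step 3: dP = 2 * 0.042 * 0.6561 / 95e-6 = 580.1 Pa
Step 4: Convert Pa to kPa (divide by 1000).
dP = 0.58 kPa


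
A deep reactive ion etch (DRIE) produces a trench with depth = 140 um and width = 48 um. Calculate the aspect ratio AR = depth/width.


Step 1: AR = depth / width
Step 2: AR = 140 / 48
AR = 2.9


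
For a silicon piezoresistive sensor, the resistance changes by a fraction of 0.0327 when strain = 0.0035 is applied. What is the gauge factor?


Step 1: Identify values.
dR/R = 0.0327, strain = 0.0035
Step 2: GF = (dR/R) / strain = 0.0327 / 0.0035
GF = 9.3


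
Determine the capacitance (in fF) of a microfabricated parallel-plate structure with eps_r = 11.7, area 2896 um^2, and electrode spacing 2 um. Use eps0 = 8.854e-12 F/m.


Step 1: Convert area to m^2: A = 2896e-12 m^2
Step 2: Convert gap to m: d = 2e-6 m
Step 3: C = eps0 * eps_r * A / d
C = 8.854e-12 * 11.7 * 2896e-12 / 2e-6
Step 4: Convert to fF (multiply by 1e15).
C = 150.0 fF


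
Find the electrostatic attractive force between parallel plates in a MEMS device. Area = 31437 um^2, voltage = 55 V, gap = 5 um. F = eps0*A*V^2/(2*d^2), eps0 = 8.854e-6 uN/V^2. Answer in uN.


Step 1: Identify parameters.
eps0 = 8.854e-6 uN/V^2, A = 31437 um^2, V = 55 V, d = 5 um
Step 2: Compute V^2 = 55^2 = 3025
Step 3: Compute d^2 = 5^2 = 25
Step 4: F = 0.5 * 8.854e-6 * 31437 * 3025 / 25
F = 16.84 uN


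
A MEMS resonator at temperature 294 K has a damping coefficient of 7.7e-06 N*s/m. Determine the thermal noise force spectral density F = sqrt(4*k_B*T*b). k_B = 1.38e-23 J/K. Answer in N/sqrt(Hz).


Step 1: Compute 4 * k_B * T * b
= 4 * 1.38e-23 * 294 * 7.7e-06
= 1.2496e-25 N^2/Hz
Step 2: F_noise = sqrt(1.2496e-25)
F_noise = 3.53e-13 N/sqrt(Hz)


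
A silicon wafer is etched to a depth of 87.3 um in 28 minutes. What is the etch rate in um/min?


Step 1: Etch rate = depth / time
Step 2: rate = 87.3 / 28
rate = 3.118 um/min


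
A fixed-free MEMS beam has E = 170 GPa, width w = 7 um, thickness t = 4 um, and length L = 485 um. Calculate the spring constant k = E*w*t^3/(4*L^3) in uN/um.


Step 1: Convert E to consistent units (1 GPa = 1000 uN/um^2).
E = 170 GPa = 170000 uN/um^2
Step 2: Compute t^3 = 4^3 = 64
Step 3: Compute L^3 = 485^3 = 114084125
Step 4: k = 170000 * 7 * 64 / (4 * 114084125)
k = 0.1669 uN/um


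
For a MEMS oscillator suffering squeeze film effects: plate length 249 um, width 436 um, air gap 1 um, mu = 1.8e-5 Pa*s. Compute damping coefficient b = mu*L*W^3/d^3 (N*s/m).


Step 1: Convert to SI.
L = 249e-6 m, W = 436e-6 m, d = 1e-6 m
Step 2: W^3 = (436e-6)^3 = 8.29e-11 m^3
Step 3: d^3 = (1e-6)^3 = 1.00e-18 m^3
Step 4: b = 1.8e-5 * 249e-6 * 8.29e-11 / 1.00e-18
b = 3.71e-01 N*s/m


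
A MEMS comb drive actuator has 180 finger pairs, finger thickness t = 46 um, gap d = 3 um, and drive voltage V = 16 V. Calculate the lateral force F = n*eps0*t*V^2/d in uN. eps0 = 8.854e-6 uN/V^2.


Step 1: Parameters: n=180, eps0=8.854e-6 uN/V^2, t=46 um, V=16 V, d=3 um
Step 2: V^2 = 256
Step 3: F = 180 * 8.854e-6 * 46 * 256 / 3
F = 6.256 uN


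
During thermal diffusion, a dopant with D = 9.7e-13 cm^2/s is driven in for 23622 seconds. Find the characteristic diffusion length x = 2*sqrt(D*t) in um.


Step 1: Compute D*t = 9.7e-13 * 23622 = 2.291334e-08 cm^2
Step 2: sqrt(D*t) = 1.51372e-04 cm
Step 3: x = 2 * 1.51372e-04 cm = 3.02744e-04 cm
Step 4: Convert to um (1 cm = 1e4 um): x = 3.027 um


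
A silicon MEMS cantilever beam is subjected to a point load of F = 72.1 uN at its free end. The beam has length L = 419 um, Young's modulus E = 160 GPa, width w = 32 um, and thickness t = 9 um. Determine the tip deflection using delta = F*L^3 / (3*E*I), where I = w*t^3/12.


Step 1: Calculate the second moment of area.
I = w * t^3 / 12 = 32 * 9^3 / 12 = 1944.0 um^4
Step 2: Convert E to consistent units (1 GPa = 1000 uN/um^2).
E = 160 GPa = 160000 uN/um^2
Step 3: Calculate tip deflection.
delta = F * L^3 / (3 * E * I)
delta = 72.1 * 419^3 / (3 * 160000 * 1944.0)
delta = 5.6838 um


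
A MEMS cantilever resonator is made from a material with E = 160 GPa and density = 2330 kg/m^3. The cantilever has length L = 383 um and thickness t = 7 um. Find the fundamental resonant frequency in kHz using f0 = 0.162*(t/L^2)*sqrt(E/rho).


Step 1: Convert units to SI.
t_SI = 7e-6 m, L_SI = 383e-6 m
Step 2: Calculate sqrt(E/rho).
sqrt(160e9 / 2330) = 8286.71 m/s
Step 3: Compute f0.
f0 = 0.162 * 7e-6 / (383e-6)^2 * 8286.71 = 64061.6 Hz = 64.06 kHz
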